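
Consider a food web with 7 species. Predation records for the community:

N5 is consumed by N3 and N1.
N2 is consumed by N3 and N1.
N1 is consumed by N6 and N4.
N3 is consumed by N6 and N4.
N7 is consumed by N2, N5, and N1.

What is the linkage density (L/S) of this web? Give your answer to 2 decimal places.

L/S = 1.57

There are L = 11 links among S = 7 species.
L/S = 11/7 = 1.5714 ≈ 1.57.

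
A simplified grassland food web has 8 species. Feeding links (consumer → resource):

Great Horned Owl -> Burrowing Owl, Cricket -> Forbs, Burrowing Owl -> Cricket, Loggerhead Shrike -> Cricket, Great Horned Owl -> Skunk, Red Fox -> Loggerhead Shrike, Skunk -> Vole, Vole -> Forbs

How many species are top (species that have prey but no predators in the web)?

Top species (has prey, but nothing eats it): Red Fox, Great Horned Owl.
Count: 2.

2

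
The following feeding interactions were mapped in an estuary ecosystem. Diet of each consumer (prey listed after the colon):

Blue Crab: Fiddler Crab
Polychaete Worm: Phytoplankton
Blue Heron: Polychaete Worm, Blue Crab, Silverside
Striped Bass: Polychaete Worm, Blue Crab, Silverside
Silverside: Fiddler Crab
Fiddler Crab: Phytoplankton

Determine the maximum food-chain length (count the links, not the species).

3 links

One longest chain: Phytoplankton → Fiddler Crab → Blue Crab → Striped Bass.
It has 4 species and 3 links.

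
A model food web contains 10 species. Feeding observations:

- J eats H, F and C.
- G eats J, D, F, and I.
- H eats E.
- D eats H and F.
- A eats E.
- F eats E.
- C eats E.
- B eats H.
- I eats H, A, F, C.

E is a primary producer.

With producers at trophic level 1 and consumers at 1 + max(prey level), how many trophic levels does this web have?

4

Producers (level 1): E.
E → H → D → G gives G level 4.
No species has a prey at level 4, so no species reaches level 5.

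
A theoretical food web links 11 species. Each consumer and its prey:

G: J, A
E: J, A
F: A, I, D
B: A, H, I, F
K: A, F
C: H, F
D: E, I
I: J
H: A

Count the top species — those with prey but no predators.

4

Top species (has prey, but nothing eats it): G, K, B, C.
Count: 4.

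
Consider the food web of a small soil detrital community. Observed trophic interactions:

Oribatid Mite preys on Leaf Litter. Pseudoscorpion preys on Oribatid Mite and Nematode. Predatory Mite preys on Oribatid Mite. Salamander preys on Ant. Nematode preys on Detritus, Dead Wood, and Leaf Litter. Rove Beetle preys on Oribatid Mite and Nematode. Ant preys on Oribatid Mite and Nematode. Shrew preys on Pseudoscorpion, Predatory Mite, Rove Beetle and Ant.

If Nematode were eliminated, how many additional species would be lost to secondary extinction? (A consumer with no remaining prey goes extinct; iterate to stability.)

0

Remove Nematode.
Every predator of it retains at least one other prey: Ant still has Oribatid Mite; Rove Beetle still has Oribatid Mite; Pseudoscorpion still has Oribatid Mite.
No consumer loses all prey, so no secondary extinctions occur.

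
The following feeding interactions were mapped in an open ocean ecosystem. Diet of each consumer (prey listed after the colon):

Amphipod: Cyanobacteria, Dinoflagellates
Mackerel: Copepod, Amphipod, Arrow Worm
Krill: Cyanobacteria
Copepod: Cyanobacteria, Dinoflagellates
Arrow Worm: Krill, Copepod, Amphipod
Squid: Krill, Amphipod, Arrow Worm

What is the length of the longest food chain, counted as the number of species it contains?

One longest chain: Cyanobacteria → Krill → Arrow Worm → Mackerel.
It has 4 species and 3 links.

4 species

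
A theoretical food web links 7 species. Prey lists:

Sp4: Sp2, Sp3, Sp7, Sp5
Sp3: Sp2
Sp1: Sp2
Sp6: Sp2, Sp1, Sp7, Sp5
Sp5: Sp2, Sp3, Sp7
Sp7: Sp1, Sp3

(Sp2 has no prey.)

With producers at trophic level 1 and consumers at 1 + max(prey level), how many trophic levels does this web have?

5

Producers (level 1): Sp2.
Sp2 → Sp1 → Sp7 → Sp5 → Sp6 gives Sp6 level 5.
No species has a prey at level 5, so no species reaches level 6.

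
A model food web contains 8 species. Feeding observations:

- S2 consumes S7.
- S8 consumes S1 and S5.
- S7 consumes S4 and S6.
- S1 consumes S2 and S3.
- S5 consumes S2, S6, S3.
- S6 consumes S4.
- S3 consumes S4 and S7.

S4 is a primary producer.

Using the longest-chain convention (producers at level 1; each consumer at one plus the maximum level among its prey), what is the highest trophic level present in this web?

6

Producers (level 1): S4.
S4 → S6 → S7 → S3 → S5 → S8 gives S8 level 6.
No species has a prey at level 6, so no species reaches level 7.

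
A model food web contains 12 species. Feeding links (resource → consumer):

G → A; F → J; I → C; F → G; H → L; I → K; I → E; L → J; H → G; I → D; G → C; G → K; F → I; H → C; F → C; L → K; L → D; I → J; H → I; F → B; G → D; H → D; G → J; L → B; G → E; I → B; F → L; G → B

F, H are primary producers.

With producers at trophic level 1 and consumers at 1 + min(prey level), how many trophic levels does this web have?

Producers (level 1): F, H.
Following each consumer down to its lowest-level prey: F → G → A (levels 1 through 3).
All prey of A (G 2) are at level 2 or above, so A is at level 1 + 2 = 3.
Every consumer has at least one prey at level 2 or below, so none exceeds level 3.

3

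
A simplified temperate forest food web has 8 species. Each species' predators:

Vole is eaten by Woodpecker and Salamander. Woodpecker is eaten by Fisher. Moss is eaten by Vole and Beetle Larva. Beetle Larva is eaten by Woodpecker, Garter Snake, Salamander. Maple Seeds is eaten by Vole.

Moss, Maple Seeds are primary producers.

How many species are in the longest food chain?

One longest chain: Moss → Vole → Woodpecker → Fisher.
It has 4 species and 3 links.

4 species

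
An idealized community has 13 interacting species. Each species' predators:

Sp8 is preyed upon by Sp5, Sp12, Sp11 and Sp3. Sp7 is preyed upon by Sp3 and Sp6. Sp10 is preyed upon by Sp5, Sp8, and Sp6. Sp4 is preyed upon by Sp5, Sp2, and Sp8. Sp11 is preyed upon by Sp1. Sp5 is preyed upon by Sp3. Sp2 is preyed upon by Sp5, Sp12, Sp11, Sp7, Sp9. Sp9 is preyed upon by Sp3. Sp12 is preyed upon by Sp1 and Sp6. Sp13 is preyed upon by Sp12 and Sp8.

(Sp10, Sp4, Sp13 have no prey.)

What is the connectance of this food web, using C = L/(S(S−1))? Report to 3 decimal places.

The web has S = 13 species and L = 24 feeding links.
C = L / (S(S−1)) = 24 / 156 = 0.1538 ≈ 0.154.

C = 0.154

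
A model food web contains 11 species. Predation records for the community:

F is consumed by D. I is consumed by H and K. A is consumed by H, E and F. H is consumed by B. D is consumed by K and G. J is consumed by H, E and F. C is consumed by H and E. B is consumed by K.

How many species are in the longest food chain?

4 species

One longest chain: A → F → D → G.
It has 4 species and 3 links.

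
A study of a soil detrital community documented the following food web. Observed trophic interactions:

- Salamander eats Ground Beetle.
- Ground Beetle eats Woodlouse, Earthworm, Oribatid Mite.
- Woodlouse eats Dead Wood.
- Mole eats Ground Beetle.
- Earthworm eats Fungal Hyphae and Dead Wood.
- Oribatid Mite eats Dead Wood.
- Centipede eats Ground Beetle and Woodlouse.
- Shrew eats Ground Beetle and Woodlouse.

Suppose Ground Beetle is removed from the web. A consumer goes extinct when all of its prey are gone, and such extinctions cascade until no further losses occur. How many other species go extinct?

Remove Ground Beetle.
Round 1: Salamander (all prey gone), Mole (all prey gone) → extinct.
No further losses. Total secondary extinctions: 2.

2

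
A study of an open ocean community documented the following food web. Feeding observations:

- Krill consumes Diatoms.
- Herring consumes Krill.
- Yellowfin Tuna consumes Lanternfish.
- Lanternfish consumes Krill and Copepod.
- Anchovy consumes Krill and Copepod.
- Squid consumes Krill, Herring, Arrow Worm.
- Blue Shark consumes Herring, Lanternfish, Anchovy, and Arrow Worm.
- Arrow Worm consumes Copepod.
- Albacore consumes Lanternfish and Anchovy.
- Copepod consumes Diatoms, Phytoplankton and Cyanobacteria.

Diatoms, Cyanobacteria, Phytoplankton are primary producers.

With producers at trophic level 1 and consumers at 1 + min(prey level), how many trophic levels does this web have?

Producers (level 1): Diatoms, Cyanobacteria, Phytoplankton.
Following each consumer down to its lowest-level prey: Diatoms → Copepod → Anchovy → Albacore (levels 1 through 4).
All prey of Albacore (Anchovy 3, Lanternfish 3) are at level 3 or above, so Albacore is at level 1 + 3 = 4.
Every consumer has at least one prey at level 3 or below, so none exceeds level 4.

4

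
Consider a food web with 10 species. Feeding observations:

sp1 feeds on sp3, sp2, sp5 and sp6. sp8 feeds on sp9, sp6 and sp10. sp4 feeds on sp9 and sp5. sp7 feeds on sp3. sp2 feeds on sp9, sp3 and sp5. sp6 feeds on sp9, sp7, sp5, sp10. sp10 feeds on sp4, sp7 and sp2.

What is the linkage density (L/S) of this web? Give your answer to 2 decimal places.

L/S = 2.00

There are L = 20 links among S = 10 species.
L/S = 20/10 = 2.0000 ≈ 2.00.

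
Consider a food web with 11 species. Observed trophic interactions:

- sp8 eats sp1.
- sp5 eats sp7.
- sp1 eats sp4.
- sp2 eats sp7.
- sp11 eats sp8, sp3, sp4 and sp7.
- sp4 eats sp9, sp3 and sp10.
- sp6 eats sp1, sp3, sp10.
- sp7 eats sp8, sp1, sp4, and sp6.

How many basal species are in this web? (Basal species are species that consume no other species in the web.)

3

Basal species (no prey listed): sp3, sp9, sp10.
Count: 3.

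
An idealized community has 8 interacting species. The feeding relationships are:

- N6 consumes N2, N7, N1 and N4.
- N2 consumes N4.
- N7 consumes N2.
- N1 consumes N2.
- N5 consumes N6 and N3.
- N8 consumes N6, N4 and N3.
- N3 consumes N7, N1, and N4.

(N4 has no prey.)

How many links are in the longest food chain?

4 links

One longest chain: N4 → N2 → N1 → N6 → N8.
It has 5 species and 4 links.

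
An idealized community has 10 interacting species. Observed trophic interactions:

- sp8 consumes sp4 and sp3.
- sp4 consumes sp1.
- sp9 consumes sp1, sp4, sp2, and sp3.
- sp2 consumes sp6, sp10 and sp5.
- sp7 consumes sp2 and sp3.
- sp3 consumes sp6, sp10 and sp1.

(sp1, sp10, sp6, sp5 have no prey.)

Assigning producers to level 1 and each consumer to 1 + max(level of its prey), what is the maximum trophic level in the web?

3

Producers (level 1): sp1, sp10, sp6, sp5.
sp1 → sp3 → sp7 gives sp7 level 3.
No species has a prey at level 3, so no species reaches level 4.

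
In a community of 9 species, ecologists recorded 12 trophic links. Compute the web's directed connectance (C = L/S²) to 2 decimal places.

The web has S = 9 species and L = 12 feeding links.
C = L / S² = 12 / 81 = 0.1481 ≈ 0.15.

C = 0.15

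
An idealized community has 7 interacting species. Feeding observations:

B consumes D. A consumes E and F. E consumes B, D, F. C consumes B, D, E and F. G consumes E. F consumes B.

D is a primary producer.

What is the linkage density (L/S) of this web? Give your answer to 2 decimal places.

There are L = 12 links among S = 7 species.
L/S = 12/7 = 1.7143 ≈ 1.71.

L/S = 1.71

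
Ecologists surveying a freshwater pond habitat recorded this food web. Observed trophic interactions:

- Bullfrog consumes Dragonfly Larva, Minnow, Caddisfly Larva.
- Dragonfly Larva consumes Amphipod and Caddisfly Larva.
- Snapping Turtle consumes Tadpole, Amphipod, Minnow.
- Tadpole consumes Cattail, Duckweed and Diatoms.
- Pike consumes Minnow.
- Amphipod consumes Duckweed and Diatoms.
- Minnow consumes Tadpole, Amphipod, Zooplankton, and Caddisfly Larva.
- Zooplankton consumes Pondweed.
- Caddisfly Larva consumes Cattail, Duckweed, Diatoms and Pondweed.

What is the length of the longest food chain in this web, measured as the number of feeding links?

One longest chain: Diatoms → Tadpole → Minnow → Snapping Turtle.
It has 4 species and 3 links.

3 links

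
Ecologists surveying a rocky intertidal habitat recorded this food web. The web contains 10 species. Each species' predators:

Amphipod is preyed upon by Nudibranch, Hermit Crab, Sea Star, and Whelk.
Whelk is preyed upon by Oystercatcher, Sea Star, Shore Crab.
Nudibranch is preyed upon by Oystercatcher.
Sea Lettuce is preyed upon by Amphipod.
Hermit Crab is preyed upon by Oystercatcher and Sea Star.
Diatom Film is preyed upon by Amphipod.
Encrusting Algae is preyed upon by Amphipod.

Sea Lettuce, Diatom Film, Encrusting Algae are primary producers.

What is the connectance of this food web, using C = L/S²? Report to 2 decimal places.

The web has S = 10 species and L = 13 feeding links.
C = L / S² = 13 / 100 = 0.1300 ≈ 0.13.

C = 0.13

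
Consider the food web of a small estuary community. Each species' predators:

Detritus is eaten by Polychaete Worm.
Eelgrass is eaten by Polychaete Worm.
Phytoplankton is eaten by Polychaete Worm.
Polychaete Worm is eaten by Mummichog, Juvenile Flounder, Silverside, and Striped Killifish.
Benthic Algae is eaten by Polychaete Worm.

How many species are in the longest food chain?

One longest chain: Benthic Algae → Polychaete Worm → Silverside.
It has 3 species and 2 links.

3 species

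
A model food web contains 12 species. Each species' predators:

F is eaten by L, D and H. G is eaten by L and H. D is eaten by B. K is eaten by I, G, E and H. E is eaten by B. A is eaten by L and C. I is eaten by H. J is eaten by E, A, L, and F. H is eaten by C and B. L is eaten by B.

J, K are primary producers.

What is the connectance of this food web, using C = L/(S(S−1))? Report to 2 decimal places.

C = 0.16

The web has S = 12 species and L = 21 feeding links.
C = L / (S(S−1)) = 21 / 132 = 0.1591 ≈ 0.16.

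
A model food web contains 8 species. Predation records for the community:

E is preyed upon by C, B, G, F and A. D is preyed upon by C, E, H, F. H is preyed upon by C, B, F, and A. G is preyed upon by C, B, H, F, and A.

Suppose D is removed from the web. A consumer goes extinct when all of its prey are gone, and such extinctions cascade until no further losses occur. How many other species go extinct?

Remove D.
Round 1: E (all prey gone) → extinct.
Round 2: G (all prey gone) → extinct.
Round 3: H (all prey gone) → extinct.
Round 4: C (all prey gone), B (all prey gone), F (all prey gone), A (all prey gone) → extinct.
No further losses. Total secondary extinctions: 7.

7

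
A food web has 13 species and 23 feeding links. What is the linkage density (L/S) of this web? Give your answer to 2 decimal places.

There are L = 23 links among S = 13 species.
L/S = 23/13 = 1.7692 ≈ 1.77.

L/S = 1.77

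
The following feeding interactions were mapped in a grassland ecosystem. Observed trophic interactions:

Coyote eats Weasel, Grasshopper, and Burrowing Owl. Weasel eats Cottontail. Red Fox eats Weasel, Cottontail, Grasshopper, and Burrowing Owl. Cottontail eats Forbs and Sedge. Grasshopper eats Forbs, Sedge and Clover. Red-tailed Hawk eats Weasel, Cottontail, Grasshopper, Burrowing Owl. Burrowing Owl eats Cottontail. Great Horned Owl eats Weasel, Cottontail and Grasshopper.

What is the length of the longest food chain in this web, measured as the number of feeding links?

3 links

One longest chain: Sedge → Cottontail → Weasel → Great Horned Owl.
It has 4 species and 3 links.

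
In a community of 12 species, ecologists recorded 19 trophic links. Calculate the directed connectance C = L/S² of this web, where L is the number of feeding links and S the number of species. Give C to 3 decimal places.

The web has S = 12 species and L = 19 feeding links.
C = L / S² = 19 / 144 = 0.1319 ≈ 0.132.

C = 0.132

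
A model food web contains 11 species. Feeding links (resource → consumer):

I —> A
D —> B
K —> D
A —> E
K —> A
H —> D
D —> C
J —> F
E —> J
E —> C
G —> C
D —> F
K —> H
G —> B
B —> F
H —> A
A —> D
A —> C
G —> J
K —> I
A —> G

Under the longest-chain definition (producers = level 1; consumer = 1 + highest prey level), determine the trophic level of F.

Trophic level 6

K is a producer → level 1.
I eats K → level 2.
A eats I (level 2); other prey at levels: K 1, H 2 → level 3.
D eats A (level 3); other prey at levels: K 1, H 2 → level 4.
B eats D (level 4); other prey at levels: G 4 → level 5.
F eats B (level 5); other prey at levels: D 4, J 5 → level 6.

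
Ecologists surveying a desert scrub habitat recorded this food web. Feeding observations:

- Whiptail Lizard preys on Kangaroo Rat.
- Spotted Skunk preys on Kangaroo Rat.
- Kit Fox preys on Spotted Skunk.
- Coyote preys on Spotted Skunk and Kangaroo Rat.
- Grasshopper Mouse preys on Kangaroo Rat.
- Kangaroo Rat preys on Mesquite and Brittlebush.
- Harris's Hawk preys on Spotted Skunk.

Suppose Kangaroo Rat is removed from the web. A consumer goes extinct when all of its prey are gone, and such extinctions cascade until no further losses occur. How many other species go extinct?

Remove Kangaroo Rat.
Round 1: Spotted Skunk (all prey gone), Whiptail Lizard (all prey gone), Grasshopper Mouse (all prey gone) → extinct.
Round 2: Coyote (all prey gone), Harris's Hawk (all prey gone), Kit Fox (all prey gone) → extinct.
No further losses. Total secondary extinctions: 6.

6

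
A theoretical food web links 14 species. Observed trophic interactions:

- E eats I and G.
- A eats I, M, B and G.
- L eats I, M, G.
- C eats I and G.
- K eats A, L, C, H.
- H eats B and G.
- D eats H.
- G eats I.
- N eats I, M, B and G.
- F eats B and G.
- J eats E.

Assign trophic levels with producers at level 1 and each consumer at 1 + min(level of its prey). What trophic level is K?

Trophic level 3

B is a producer → level 1.
H eats B → level 2.
K eats H → level 3.
No prey of K is below level 2, so 3 is the minimum.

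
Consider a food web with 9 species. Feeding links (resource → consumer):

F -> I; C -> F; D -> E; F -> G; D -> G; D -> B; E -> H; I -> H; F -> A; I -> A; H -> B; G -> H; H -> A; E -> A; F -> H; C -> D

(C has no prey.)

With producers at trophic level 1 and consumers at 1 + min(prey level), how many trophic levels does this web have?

3

Producers (level 1): C.
Following each consumer down to its lowest-level prey: C → D → B (levels 1 through 3).
All prey of B (D 2, H 3) are at level 2 or above, so B is at level 1 + 2 = 3.
Every consumer has at least one prey at level 2 or below, so none exceeds level 3.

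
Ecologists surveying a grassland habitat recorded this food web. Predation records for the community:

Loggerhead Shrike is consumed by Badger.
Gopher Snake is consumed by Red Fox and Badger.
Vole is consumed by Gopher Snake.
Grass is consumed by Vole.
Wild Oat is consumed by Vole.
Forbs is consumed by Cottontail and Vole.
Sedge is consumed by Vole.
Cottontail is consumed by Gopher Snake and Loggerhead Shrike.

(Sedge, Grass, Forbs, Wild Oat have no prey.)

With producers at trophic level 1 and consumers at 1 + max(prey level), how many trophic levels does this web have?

Producers (level 1): Sedge, Grass, Forbs, Wild Oat.
Sedge → Vole → Gopher Snake → Red Fox gives Red Fox level 4.
No species has a prey at level 4, so no species reaches level 5.

4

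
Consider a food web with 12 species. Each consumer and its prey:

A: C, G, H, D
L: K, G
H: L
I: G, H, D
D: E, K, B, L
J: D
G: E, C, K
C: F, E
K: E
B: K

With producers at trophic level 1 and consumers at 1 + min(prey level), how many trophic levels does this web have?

4

Producers (level 1): F, E.
Following each consumer down to its lowest-level prey: E → K → L → H (levels 1 through 4).
All prey of H (L 3) are at level 3 or above, so H is at level 1 + 3 = 4.
Every consumer has at least one prey at level 3 or below, so none exceeds level 4.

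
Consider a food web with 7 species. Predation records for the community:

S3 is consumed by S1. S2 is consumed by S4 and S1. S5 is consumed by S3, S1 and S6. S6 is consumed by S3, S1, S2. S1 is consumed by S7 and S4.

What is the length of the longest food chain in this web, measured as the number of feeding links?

One longest chain: S5 → S6 → S3 → S1 → S7.
It has 5 species and 4 links.

4 links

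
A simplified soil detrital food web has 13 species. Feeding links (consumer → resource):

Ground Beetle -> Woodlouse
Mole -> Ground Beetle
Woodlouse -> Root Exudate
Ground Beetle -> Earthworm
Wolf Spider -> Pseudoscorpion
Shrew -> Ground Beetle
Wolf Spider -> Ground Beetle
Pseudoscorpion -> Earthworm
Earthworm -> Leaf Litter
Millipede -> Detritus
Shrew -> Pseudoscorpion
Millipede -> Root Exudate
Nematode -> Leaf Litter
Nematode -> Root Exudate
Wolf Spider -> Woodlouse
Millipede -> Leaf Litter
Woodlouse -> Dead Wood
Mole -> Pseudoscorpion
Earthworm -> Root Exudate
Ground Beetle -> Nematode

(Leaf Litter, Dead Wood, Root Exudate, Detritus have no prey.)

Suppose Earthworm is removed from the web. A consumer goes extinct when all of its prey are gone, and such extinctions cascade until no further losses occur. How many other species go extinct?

Remove Earthworm.
Round 1: Pseudoscorpion (all prey gone) → extinct.
No further losses. Total secondary extinctions: 1.

1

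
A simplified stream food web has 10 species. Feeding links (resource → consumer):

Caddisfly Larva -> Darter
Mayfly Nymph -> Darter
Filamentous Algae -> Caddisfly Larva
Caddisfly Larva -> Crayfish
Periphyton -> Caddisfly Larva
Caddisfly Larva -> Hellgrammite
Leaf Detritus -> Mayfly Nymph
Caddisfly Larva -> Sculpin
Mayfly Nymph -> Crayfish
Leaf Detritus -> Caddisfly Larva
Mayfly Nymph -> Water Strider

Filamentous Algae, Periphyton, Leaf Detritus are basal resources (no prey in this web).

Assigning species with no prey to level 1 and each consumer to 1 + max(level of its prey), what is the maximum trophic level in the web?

Basal resources (level 1): Filamentous Algae, Periphyton, Leaf Detritus.
Filamentous Algae → Caddisfly Larva → Sculpin gives Sculpin level 3.
No species has a prey at level 3, so no species reaches level 4.

3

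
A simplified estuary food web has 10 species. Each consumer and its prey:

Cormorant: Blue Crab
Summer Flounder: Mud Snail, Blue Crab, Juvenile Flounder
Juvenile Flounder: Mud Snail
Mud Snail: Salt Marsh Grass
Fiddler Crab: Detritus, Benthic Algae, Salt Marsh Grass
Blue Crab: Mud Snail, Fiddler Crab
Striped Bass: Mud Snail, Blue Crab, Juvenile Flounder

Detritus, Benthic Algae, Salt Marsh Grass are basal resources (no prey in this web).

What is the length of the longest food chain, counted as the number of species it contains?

One longest chain: Salt Marsh Grass → Mud Snail → Blue Crab → Striped Bass.
It has 4 species and 3 links.

4 species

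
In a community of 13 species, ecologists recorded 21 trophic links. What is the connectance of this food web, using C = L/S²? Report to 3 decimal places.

C = 0.124

The web has S = 13 species and L = 21 feeding links.
C = L / S² = 21 / 169 = 0.1243 ≈ 0.124.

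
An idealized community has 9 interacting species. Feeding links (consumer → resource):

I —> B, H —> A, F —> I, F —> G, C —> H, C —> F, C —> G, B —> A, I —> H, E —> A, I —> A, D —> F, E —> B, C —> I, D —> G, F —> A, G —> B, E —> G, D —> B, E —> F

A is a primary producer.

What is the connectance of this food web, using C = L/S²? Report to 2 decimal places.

The web has S = 9 species and L = 20 feeding links.
C = L / S² = 20 / 81 = 0.2469 ≈ 0.25.

C = 0.25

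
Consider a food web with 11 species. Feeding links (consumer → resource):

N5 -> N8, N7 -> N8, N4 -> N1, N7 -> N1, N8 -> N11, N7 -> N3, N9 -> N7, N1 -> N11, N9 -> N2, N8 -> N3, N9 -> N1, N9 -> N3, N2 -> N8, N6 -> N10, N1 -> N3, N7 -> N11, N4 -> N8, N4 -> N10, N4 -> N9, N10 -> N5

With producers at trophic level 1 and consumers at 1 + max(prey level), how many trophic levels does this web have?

Producers (level 1): N3, N11.
N3 → N8 → N5 → N10 → N4 gives N4 level 5.
No species has a prey at level 5, so no species reaches level 6.

5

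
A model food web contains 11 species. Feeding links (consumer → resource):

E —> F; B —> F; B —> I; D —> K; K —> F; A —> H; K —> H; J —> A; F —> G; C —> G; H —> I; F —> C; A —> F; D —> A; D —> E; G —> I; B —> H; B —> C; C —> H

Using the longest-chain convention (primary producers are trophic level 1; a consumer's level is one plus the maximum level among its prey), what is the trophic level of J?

Trophic level 6

I is a producer → level 1.
G eats I → level 2.
C eats G (level 2); other prey at levels: H 2 → level 3.
F eats C (level 3); other prey at levels: G 2 → level 4.
A eats F (level 4); other prey at levels: H 2 → level 5.
J eats A → level 6.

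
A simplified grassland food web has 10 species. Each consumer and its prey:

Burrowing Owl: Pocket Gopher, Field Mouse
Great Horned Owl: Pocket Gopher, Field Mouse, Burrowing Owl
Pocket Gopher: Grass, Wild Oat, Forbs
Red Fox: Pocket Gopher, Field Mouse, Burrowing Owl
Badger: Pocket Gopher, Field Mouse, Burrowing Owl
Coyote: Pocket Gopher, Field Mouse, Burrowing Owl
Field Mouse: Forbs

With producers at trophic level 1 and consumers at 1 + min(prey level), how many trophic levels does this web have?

Producers (level 1): Grass, Wild Oat, Forbs.
Following each consumer down to its lowest-level prey: Grass → Pocket Gopher → Burrowing Owl (levels 1 through 3).
All prey of Burrowing Owl (Pocket Gopher 2, Field Mouse 2) are at level 2 or above, so Burrowing Owl is at level 1 + 2 = 3.
Every consumer has at least one prey at level 2 or below, so none exceeds level 3.

3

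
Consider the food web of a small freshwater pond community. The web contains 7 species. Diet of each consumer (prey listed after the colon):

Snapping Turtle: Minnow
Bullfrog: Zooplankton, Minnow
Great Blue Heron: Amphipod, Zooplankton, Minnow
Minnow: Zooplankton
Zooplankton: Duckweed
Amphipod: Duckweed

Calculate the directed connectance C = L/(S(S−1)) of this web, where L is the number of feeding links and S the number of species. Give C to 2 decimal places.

The web has S = 7 species and L = 9 feeding links.
C = L / (S(S−1)) = 9 / 42 = 0.2143 ≈ 0.21.

C = 0.21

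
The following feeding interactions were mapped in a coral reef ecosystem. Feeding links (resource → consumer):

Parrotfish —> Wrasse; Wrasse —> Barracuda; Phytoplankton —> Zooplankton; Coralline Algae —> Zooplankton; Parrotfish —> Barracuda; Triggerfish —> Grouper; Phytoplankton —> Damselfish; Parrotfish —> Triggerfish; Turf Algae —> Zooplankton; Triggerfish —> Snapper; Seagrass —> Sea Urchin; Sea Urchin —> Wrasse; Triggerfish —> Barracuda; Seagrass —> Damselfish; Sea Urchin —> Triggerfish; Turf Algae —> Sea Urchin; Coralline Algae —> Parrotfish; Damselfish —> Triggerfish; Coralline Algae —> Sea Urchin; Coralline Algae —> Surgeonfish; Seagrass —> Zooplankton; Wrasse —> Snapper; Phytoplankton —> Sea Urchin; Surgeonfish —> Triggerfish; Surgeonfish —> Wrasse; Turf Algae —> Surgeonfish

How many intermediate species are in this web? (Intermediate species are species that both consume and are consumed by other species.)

Intermediate species (has both prey and predators): Sea Urchin, Surgeonfish, Parrotfish, Damselfish, Wrasse, Triggerfish.
Count: 6.

6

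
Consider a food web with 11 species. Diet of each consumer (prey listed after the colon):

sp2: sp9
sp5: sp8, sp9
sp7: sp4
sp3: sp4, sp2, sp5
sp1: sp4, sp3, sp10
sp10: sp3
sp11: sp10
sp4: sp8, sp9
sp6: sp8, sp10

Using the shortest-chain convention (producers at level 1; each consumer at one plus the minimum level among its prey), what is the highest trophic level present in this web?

5

Producers (level 1): sp8, sp9.
Following each consumer down to its lowest-level prey: sp8 → sp4 → sp3 → sp10 → sp11 (levels 1 through 5).
All prey of sp11 (sp10 4) are at level 4 or above, so sp11 is at level 1 + 4 = 5.
Every consumer has at least one prey at level 4 or below, so none exceeds level 5.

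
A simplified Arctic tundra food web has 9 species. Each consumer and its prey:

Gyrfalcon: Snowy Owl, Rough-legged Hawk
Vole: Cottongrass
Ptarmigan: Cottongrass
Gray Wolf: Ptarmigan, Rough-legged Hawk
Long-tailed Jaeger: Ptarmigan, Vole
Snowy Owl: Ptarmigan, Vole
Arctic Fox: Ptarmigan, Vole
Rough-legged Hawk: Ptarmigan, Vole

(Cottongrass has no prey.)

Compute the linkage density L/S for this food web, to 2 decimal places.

L/S = 1.56

There are L = 14 links among S = 9 species.
L/S = 14/9 = 1.5556 ≈ 1.56.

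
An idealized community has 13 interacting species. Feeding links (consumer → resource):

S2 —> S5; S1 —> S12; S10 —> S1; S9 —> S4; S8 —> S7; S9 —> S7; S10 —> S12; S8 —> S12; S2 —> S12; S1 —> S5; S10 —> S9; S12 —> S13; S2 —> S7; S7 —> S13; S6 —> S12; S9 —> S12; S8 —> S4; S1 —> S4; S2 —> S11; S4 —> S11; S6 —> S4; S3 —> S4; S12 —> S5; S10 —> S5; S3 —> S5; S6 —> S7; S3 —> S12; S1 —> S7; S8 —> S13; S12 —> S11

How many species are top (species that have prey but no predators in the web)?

5

Top species (has prey, but nothing eats it): S3, S6, S2, S8, S10.
Count: 5.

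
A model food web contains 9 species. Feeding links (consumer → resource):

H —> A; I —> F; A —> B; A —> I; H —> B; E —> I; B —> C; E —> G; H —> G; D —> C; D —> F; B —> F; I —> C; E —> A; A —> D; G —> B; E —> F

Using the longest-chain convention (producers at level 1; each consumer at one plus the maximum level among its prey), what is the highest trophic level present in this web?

Producers (level 1): C, F.
C → B → G → H gives H level 4.
No species has a prey at level 4, so no species reaches level 5.

4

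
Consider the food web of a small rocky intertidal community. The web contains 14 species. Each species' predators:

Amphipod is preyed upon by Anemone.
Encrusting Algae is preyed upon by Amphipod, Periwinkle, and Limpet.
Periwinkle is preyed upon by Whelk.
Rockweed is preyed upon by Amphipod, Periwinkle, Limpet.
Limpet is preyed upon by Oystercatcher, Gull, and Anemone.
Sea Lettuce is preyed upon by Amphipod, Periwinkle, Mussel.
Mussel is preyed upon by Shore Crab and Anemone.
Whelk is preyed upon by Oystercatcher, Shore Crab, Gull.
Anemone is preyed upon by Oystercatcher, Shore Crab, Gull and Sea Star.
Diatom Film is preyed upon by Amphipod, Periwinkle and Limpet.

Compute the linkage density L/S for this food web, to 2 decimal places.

L/S = 1.86

There are L = 26 links among S = 14 species.
L/S = 26/14 = 1.8571 ≈ 1.86.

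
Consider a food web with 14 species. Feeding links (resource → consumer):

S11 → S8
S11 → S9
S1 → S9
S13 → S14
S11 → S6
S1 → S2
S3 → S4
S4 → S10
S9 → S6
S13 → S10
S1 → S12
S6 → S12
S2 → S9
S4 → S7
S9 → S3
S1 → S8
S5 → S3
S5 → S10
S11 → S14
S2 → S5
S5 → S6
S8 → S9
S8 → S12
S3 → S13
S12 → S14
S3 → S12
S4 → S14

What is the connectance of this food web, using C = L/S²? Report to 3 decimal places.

The web has S = 14 species and L = 27 feeding links.
C = L / S² = 27 / 196 = 0.1378 ≈ 0.138.

C = 0.138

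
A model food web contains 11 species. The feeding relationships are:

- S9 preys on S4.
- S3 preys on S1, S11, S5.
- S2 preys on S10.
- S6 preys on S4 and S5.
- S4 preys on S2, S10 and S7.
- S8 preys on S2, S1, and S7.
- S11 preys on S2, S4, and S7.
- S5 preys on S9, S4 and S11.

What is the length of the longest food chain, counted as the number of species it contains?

One longest chain: S10 → S2 → S4 → S11 → S5 → S6.
It has 6 species and 5 links.

6 species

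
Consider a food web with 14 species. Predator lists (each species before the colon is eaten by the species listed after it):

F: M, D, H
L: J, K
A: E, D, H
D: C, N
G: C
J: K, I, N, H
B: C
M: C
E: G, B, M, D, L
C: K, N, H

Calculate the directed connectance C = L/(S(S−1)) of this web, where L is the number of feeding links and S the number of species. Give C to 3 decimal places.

C = 0.137

The web has S = 14 species and L = 25 feeding links.
C = L / (S(S−1)) = 25 / 182 = 0.1374 ≈ 0.137.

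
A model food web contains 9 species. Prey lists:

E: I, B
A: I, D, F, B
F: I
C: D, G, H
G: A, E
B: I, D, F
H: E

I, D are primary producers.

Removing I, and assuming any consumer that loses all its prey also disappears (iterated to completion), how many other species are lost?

1

Remove I.
Round 1: F (all prey gone) → extinct.
No further losses. Total secondary extinctions: 1.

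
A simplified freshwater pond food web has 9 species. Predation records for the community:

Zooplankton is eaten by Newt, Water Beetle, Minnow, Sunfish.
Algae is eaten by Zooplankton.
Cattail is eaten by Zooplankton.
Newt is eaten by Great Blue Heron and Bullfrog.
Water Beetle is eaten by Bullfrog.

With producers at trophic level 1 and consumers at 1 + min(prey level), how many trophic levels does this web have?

4

Producers (level 1): Cattail, Algae.
Following each consumer down to its lowest-level prey: Cattail → Zooplankton → Newt → Great Blue Heron (levels 1 through 4).
All prey of Great Blue Heron (Newt 3) are at level 3 or above, so Great Blue Heron is at level 1 + 3 = 4.
Every consumer has at least one prey at level 3 or below, so none exceeds level 4.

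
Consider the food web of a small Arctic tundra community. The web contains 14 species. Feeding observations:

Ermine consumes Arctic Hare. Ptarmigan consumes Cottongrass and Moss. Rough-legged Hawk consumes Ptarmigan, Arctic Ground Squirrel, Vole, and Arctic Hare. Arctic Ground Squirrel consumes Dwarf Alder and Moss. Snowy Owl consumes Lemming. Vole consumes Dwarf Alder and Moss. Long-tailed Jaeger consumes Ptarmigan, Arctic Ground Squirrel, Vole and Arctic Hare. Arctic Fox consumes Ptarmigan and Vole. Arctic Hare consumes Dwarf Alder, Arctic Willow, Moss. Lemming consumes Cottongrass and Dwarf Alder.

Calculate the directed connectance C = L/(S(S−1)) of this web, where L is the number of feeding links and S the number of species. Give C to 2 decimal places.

The web has S = 14 species and L = 23 feeding links.
C = L / (S(S−1)) = 23 / 182 = 0.1264 ≈ 0.13.

C = 0.13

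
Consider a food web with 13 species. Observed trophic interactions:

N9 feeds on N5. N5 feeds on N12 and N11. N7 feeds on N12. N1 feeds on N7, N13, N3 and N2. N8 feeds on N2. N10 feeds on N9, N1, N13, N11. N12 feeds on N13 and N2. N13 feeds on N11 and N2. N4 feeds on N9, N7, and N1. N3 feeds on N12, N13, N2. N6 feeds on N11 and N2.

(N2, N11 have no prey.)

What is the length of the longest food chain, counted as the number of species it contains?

One longest chain: N2 → N13 → N12 → N5 → N9 → N10.
It has 6 species and 5 links.

6 species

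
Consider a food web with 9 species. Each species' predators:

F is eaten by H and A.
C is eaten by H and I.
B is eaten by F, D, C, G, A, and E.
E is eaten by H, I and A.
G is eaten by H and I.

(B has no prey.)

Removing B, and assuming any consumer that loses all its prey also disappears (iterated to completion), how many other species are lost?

Remove B.
Round 1: G (all prey gone), C (all prey gone), E (all prey gone), D (all prey gone), F (all prey gone) → extinct.
Round 2: H (all prey gone), A (all prey gone), I (all prey gone) → extinct.
No further losses. Total secondary extinctions: 8.

8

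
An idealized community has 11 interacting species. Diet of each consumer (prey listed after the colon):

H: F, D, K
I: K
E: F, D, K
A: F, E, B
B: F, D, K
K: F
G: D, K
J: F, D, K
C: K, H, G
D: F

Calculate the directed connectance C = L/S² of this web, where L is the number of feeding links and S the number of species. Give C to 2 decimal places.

C = 0.19

The web has S = 11 species and L = 23 feeding links.
C = L / S² = 23 / 121 = 0.1901 ≈ 0.19.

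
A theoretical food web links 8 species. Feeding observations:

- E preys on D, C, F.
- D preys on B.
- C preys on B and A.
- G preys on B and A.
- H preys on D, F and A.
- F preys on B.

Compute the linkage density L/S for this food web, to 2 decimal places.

There are L = 12 links among S = 8 species.
L/S = 12/8 = 1.5000 ≈ 1.50.

L/S = 1.50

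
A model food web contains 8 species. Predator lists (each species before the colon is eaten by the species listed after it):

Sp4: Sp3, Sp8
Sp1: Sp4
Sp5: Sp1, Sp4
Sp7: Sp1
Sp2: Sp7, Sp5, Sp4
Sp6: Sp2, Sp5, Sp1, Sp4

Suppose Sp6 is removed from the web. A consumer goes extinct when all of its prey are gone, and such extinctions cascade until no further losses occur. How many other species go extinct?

Remove Sp6.
Round 1: Sp2 (all prey gone) → extinct.
Round 2: Sp7 (all prey gone), Sp5 (all prey gone) → extinct.
Round 3: Sp1 (all prey gone) → extinct.
Round 4: Sp4 (all prey gone) → extinct.
Round 5: Sp3 (all prey gone), Sp8 (all prey gone) → extinct.
No further losses. Total secondary extinctions: 7.

7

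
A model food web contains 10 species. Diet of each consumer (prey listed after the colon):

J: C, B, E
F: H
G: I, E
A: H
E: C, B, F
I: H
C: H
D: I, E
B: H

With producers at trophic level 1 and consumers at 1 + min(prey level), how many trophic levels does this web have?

3

Producers (level 1): H.
Following each consumer down to its lowest-level prey: H → C → E (levels 1 through 3).
All prey of E (C 2, B 2, F 2) are at level 2 or above, so E is at level 1 + 2 = 3.
Every consumer has at least one prey at level 2 or below, so none exceeds level 3.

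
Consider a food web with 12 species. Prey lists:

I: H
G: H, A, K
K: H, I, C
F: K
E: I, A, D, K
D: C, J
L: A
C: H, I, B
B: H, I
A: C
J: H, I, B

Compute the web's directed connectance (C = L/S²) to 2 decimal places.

The web has S = 12 species and L = 24 feeding links.
C = L / S² = 24 / 144 = 0.1667 ≈ 0.17.

C = 0.17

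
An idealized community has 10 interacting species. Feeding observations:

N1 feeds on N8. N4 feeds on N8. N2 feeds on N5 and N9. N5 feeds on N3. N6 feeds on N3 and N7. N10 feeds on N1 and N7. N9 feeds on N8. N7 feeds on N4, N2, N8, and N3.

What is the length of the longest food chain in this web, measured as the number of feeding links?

4 links

One longest chain: N3 → N5 → N2 → N7 → N6.
It has 5 species and 4 links.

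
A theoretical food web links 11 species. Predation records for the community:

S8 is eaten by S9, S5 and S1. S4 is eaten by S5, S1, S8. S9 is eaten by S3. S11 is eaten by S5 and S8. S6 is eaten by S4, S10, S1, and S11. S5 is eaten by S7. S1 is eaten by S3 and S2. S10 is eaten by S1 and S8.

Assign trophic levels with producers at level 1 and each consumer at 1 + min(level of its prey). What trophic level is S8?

Trophic level 3

S6 is a producer → level 1.
S4 eats S6 → level 2.
S8 eats S4 → level 3.
No prey of S8 is below level 2, so 3 is the minimum.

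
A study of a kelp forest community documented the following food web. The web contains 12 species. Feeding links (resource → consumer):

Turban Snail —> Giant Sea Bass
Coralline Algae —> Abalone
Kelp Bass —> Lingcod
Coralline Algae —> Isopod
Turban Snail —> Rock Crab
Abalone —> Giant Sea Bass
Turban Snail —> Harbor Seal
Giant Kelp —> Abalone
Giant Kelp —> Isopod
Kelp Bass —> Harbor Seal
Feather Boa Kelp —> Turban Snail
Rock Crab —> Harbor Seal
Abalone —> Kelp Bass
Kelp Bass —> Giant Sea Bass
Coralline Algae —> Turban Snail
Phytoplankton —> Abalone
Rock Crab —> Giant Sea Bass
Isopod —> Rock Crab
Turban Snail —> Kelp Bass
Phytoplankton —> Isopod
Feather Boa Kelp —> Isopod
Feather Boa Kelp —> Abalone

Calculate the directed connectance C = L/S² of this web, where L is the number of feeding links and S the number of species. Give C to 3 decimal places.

The web has S = 12 species and L = 22 feeding links.
C = L / S² = 22 / 144 = 0.1528 ≈ 0.153.

C = 0.153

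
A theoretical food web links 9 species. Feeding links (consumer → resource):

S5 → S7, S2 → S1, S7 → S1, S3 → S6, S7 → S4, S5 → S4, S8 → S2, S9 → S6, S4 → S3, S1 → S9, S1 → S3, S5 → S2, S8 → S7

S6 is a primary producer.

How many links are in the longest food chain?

4 links

One longest chain: S6 → S9 → S1 → S2 → S5.
It has 5 species and 4 links.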